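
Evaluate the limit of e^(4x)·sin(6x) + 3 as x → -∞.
Evaluate the dominant behaviour as x → -∞; each term tends to a finite value or vanishes.
Limit = 3.

Final answer: 3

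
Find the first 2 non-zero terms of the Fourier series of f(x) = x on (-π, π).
2·sin(x) - sin(2·x)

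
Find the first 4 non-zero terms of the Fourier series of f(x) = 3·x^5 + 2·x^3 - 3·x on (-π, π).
(-116·π^2 + 6·π^4 + 690)·sin(x) + (-3·π^4 - 33/2 + 13·π^2)·sin(2·x) + (-28·π^2/9 + 2/27 + 2·π^4)·sin(3·x) + (-3·π^4/2 + 75/64 + 7·π^2/8)·sin(4·x)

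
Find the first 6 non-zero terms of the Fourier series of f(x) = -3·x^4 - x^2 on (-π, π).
(-140 + 24·π^2)·cos(x) + (8 - 6·π^2)·cos(2·x) + (-4/3 + 8·π^2/3)·cos(3·x) + (5/16 - 3·π^2/2)·cos(4·x) + (-44/625 + 24·π^2/25)·cos(5·x) - 3·π^4/5 - π^2/3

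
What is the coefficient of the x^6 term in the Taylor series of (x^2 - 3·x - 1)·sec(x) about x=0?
Expand to order 6: (x^2 - 3·x - 1)·sec(x) = 89·x^6/720 - 5·x^5/8 + 7·x^4/24 - 3·x^3/2 + x^2/2 - 3·x - 1 + O(x^7).
The coefficient of x^6 is 89/720.

Final answer: 89/720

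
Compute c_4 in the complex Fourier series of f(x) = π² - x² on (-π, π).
Compute the real Fourier coefficients first: a_4 = -1/4, b_4 = 0.
Then c_4 = (a_4 − i·b_4)/2 = -1/8.

Final answer: -1/8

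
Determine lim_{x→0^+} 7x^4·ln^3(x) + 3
The product is a 0·∞ indeterminate form at x → 0⁺.
Rewrite the product as 7·ln^3(x) / x^(-4) and apply L'Hôpital, or use the standard hierarchy x^(-4) ≫ |ln x|^3 as x → 0⁺.
The indeterminate product → 0, so the limit = 3.

Final answer: 3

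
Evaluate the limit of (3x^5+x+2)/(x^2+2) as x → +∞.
This is an ∞/∞ indeterminate form as x → +∞.
Divide numerator and denominator by x^5 and let the lower-order terms vanish; the numerator's degree 5 exceeds the denominator's degree 2, so the quotient diverges.
Limit = ∞.

Final answer: ∞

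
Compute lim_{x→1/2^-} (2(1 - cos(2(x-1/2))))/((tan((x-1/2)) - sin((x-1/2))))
Both numerator and denominator → 0 as x → 1/2^-; this is a 0/0 indeterminate form.
Expand each to leading order near x = 1/2: numerator ~ 4·(x - 1/2)^2, denominator ~ (x - 1/2)^3/2.
The limit of the ratio is -∞.

Final answer: -∞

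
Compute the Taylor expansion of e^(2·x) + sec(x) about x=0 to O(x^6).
4·x^5/15 + 7·x^4/8 + 4·x^3/3 + 5·x^2/2 + 2·x + 2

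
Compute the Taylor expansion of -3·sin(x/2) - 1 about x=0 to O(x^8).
x^7/215040 - x^5/1280 + x^3/16 - 3·x/2 - 1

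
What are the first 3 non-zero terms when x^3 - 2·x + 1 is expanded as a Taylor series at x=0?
x^3 - 2·x + 1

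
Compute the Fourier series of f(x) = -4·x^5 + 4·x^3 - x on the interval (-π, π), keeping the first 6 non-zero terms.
(-1010 - 8·π^4 + 168·π^2)·sin(x) + (-24·π^2 + 37 + 4·π^4)·sin(2·x) + (-8·π^4/3 - 518/81 + 232·π^2/27)·sin(3·x) + (-9·π^2/2 + 35/16 + 2·π^4)·sin(4·x) + (-8·π^4/5 - 682/625 + 72·π^2/25)·sin(5·x) + (-56·π^2/27 + 55/81 + 4·π^4/3)·sin(6·x)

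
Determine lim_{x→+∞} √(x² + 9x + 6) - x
As x → +∞: multiply by the conjugate to get (9x+6)/(√(x²+9x+6)+x); the denominator ~ 2x, so the limit is 9/2.
Limit = 9/2.

Final answer: 9/2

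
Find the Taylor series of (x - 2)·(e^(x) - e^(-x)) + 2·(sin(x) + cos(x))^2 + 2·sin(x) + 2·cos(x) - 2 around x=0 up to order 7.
-131·x^7/2520 + x^6/72 + 31·x^5/60 + 5·x^4/12 - 11·x^3/3 + x^2 + 2·x + 2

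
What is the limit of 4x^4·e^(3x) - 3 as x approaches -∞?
The product is a 0·∞ indeterminate form at x → -∞.
Rewrite the product as 4x^4 / e^(-3x) (an ∞/∞ form) and apply L'Hôpital, or use the standard hierarchy e^(3|x|) ≫ |x^4| as x → -∞.
The indeterminate product → 0, so the limit = -3.

Final answer: -3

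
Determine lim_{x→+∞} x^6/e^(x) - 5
The quotient is an ∞/∞ indeterminate form as x → +∞.
The exponential denominator e^(x) dominates the polynomial numerator (e^x ≫ x^6 as x → ∞), so the quotient → 0.
Adding the constant: 0 - 5 = -5. Limit = -5.

Final answer: -5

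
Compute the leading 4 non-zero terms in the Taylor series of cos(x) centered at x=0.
-x^6/720 + x^4/24 - x^2/2 + 1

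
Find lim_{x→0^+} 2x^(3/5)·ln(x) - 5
The product is a 0·∞ indeterminate form at x → 0⁺.
Rewrite the product as 2·ln(x) / x^(-3/5) and apply L'Hôpital, or use the standard hierarchy x^(-3/5) ≫ |ln x| as x → 0⁺.
The indeterminate product → 0, so the limit = -5.

Final answer: -5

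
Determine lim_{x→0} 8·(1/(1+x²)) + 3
Direct substitution at x = 0 gives 11.

Final answer: 11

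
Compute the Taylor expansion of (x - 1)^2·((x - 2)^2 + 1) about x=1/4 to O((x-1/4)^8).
585/256 - 129·(x - 1/4)/16 + 79·(x - 1/4)^2/8 - 5·(x - 1/4)^3 + (x - 1/4)^4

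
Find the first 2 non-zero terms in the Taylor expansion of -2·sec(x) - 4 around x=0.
-x^2 - 6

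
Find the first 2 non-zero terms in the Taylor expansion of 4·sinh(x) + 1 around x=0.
4·x + 1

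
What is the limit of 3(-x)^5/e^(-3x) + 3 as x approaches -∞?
The quotient is an ∞/∞ indeterminate form as x → -∞.
Compare growth rates of the dominant terms (exponentials ≫ polynomials ≫ logarithms), or apply L'Hôpital's rule; the quotient → 0.
Adding the constant: 0 + 3 = 3. Limit = 3.

Final answer: 3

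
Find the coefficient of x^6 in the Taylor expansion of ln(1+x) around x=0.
Expand to order 6: ln(1+x) = -x^6/6 + x^5/5 - x^4/4 + x^3/3 - x^2/2 + x + O(x^7).
The coefficient of x^6 is -1/6.

Final answer: -1/6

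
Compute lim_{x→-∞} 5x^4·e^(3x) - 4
The product is a 0·∞ indeterminate form at x → -∞.
Rewrite the product as 5x^4 / e^(-3x) (an ∞/∞ form) and apply L'Hôpital, or use the standard hierarchy e^(3|x|) ≫ |x^4| as x → -∞.
The indeterminate product → 0, so the limit = -4.

Final answer: -4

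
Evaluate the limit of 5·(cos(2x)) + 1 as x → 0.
Direct substitution at x = 0 gives 6.

Final answer: 6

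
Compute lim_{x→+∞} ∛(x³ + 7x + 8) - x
This is an ∞ − ∞ indeterminate form.
Multiply by (A² + AB + B²)/(A² + AB + B²) where A = ∛(x³+7x + 8), B = x to use A³ − B³ = (A−B)(A²+AB+B²); the x³ terms cancel, leaving (7x + 8)/(A²+AB+B²) with denominator ~ 3x², so the limit is 0.
Limit = 0.

Final answer: 0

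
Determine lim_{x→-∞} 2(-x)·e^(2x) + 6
The product is a 0·∞ indeterminate form at x → -∞.
Rewrite the product as 2(-x) / e^(-2x) (an ∞/∞ form) and apply L'Hôpital, or use the standard hierarchy e^(2|x|) ≫ |(-x)| as x → -∞.
The indeterminate product → 0, so the limit = 6.

Final answer: 6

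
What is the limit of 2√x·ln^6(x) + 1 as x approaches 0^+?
The product is a 0·∞ indeterminate form at x → 0⁺.
Rewrite the product as 2·ln^6(x) / x^(-1/2) and apply L'Hôpital, or use the standard hierarchy x^(-1/2) ≫ |ln x|^6 as x → 0⁺.
The indeterminate product → 0, so the limit = 1.

Final answer: 1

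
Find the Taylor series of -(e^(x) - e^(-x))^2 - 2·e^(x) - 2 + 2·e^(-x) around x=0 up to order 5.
-x^5/30 - 4·x^4/3 - 2·x^3/3 - 4·x^2 - 4·x - 2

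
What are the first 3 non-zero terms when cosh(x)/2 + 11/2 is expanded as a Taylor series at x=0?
x^4/48 + x^2/4 + 6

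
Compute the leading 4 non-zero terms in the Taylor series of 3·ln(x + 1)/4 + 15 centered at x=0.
x^3/4 - 3·x^2/8 + 3·x/4 + 15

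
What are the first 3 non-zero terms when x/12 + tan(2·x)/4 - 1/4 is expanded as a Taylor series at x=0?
2·x^3/3 + 7·x/12 - 1/4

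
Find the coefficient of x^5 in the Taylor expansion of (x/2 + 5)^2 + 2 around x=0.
Expand to order 5: (x/2 + 5)^2 + 2 = x^2/4 + 5·x + 27 + O(x^6).
The coefficient of x^5 is 0.

Final answer: 0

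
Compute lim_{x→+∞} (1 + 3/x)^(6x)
As x → +∞: write (1 + 3/x)^(6x) = ((1 + 3/x)^x)^6 → (e^3)^6 = e^18.
Limit = e^(18).

Final answer: e^(18)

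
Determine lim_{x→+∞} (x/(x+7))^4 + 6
As x → +∞: x/(x+7) = 1/(1 + 7/x) → 1, and the 4th power of a limit-1 base also → 1; with the additive constant, 1 + 6 = 7.
Limit = 7.

Final answer: 7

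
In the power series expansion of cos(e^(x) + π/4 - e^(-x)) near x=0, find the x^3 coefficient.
Expand to order 3: cos(e^(x) + π/4 - e^(-x)) = √(2)·x^3/2 - √(2)·x^2 - √(2)·x + √(2)/2 + O(x^4).
The coefficient of x^3 is √(2)/2.

Final answer: √(2)/2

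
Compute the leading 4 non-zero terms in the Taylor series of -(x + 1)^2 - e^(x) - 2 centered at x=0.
-x^3/6 - 3·x^2/2 - 3·x - 4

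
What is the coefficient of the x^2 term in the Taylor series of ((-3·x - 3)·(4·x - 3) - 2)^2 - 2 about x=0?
Expand to order 2: ((-3·x - 3)·(4·x - 3) - 2)^2 - 2 = -159·x^2 - 42·x + 47 + O(x^3).
The coefficient of x^2 is -159.

Final answer: -159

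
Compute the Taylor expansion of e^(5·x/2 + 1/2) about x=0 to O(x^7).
3125·x^6·e^(1/2)/9216 + 625·x^5·e^(1/2)/768 + 625·x^4·e^(1/2)/384 + 125·x^3·e^(1/2)/48 + 25·x^2·e^(1/2)/8 + 5·x·e^(1/2)/2 + e^(1/2)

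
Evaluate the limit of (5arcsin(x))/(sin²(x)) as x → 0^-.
Both numerator and denominator → 0 as x → 0^-; this is a 0/0 indeterminate form.
Expand each to leading order near x = 0: numerator ~ 5·x, denominator ~ x^2.
The limit of the ratio is -∞.

Final answer: -∞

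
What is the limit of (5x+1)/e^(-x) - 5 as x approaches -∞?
The quotient is an ∞/∞ indeterminate form as x → -∞.
Compare growth rates of the dominant terms (exponentials ≫ polynomials ≫ logarithms), or apply L'Hôpital's rule; the quotient → 0.
Adding the constant: 0 - 5 = -5. Limit = -5.

Final answer: -5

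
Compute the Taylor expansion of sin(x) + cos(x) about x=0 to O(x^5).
x^4/24 - x^3/6 - x^2/2 + x + 1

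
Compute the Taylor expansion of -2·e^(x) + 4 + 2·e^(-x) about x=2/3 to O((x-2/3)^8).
(-2·e^(4/3) + 2 + 4·e^(2/3))·e^(-2/3) + (-2·e^(4/3) - 2)·e^(-2/3)·(x - 2/3) + (1 - e^(4/3))·e^(-2/3)·(x - 2/3)^2 + (-e^(4/3) - 1)·e^(-2/3)·(x - 2/3)^3/3 + (1 - e^(4/3))·e^(-2/3)·(x - 2/3)^4/12 + (-e^(4/3) - 1)·e^(-2/3)·(x - 2/3)^5/60 + (1 - e^(4/3))·e^(-2/3)·(x - 2/3)^6/360 + (-e^(4/3) - 1)·e^(-2/3)·(x - 2/3)^7/2520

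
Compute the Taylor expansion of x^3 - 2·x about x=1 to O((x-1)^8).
-1 + (x - 1) + 3·(x - 1)^2 + (x - 1)^3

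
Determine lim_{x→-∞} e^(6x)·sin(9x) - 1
Evaluate the dominant behaviour as x → -∞; each term tends to a finite value or vanishes.
Limit = -1.

Final answer: -1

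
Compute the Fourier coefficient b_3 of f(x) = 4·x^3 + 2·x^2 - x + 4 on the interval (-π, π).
b_3 = (1/π) ∫_{-π}^{π} f(x)·sin(3x) dx.
Evaluate the integral (use parity and integration by parts as needed): b_3 = -22/9 + 8·π^2/3.

Final answer: -22/9 + 8·π^2/3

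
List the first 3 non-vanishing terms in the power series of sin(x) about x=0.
x^5/120 - x^3/6 + x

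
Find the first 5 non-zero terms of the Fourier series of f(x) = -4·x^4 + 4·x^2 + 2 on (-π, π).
(-208 + 32·π^2)·cos(x) + (16 - 8·π^2)·cos(2·x) + (-112/27 + 32·π^2/9)·cos(3·x) + (7/4 - 2·π^2)·cos(4·x) - 4·π^4/5 + 2 + 4·π^2/3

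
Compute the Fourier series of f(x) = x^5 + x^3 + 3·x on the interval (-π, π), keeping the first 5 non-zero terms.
(-38·π^2 + 2·π^4 + 234)·sin(x) + (-π^4 - 9 + 4·π^2)·sin(2·x) + (-22·π^2/27 + 206/81 + 2·π^4/3)·sin(3·x) + (-π^4/2 - 99/64 + π^2/8)·sin(4·x) + (2·π^2/25 + 738/625 + 2·π^4/5)·sin(5·x)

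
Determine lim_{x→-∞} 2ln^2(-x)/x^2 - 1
The quotient is an ∞/∞ indeterminate form as x → -∞.
Compare growth rates of the dominant terms (exponentials ≫ polynomials ≫ logarithms), or apply L'Hôpital's rule; the quotient → 0.
Adding the constant: 0 - 1 = -1. Limit = -1.

Final answer: -1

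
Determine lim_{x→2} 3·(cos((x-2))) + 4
Direct substitution at x = 2 gives 7.

Final answer: 7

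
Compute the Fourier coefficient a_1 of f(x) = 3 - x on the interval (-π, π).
a_1 = (1/π) ∫_{-π}^{π} f(x)·cos(1x) dx.
Evaluate the integral (use parity and integration by parts as needed): a_1 = 0.

Final answer: 0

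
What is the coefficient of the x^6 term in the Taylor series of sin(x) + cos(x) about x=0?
Expand to order 6: sin(x) + cos(x) = -x^6/720 + x^5/120 + x^4/24 - x^3/6 - x^2/2 + x + 1 + O(x^7).
The coefficient of x^6 is -1/720.

Final answer: -1/720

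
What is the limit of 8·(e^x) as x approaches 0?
Direct substitution at x = 0 gives 8.

Final answer: 8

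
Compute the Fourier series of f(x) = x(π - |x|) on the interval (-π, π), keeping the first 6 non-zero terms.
8·sin(x)/π + 8·sin(3·x)/(27·π) + 8·sin(5·x)/(125·π) + 8·sin(7·x)/(343·π) + 8·sin(9·x)/(729·π) + 8·sin(11·x)/(1331·π)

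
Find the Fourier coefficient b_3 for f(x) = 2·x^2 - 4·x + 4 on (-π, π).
b_3 = (1/π) ∫_{-π}^{π} f(x)·sin(3x) dx.
Evaluate the integral (use parity and integration by parts as needed): b_3 = -8/3.

Final answer: -8/3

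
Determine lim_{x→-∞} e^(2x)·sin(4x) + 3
Evaluate the dominant behaviour as x → -∞; each term tends to a finite value or vanishes.
Limit = 3.

Final answer: 3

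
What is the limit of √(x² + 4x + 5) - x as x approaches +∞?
This is an ∞ − ∞ indeterminate form.
Multiply and divide by the conjugate √(x²+4x + 5) + x; the x² terms cancel, leaving (4x + 5)/(√(x²+4x + 5)+x) → 4/2 = 2.
Limit = 2.

Final answer: 2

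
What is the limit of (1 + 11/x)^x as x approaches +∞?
As x → +∞: this is the defining limit (1 + 11/x)^x → e^11.
Limit = e^(11).

Final answer: e^(11)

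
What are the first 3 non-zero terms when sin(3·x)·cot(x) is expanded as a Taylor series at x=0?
83·x^4/24 - 11·x^2/2 + 3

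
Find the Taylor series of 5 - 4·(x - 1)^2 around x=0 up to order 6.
-4·x^2 + 8·x + 1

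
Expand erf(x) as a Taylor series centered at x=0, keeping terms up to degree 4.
-2·x^3/(3·√(π)) + 2·x/√(π)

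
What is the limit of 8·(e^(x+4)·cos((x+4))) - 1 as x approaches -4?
Direct substitution at x = -4 gives 7.

Final answer: 7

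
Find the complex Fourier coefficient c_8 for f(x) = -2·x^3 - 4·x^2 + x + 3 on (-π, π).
Compute the real Fourier coefficients first: a_8 = -1/4, b_8 = -19/64 + π^2/2.
Then c_8 = (a_8 − i·b_8)/2 = -1/8 - i·π^2/4 + 19·i/128.

Final answer: -1/8 - i·π^2/4 + 19·i/128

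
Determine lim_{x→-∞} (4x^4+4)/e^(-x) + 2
The quotient is an ∞/∞ indeterminate form as x → -∞.
Compare growth rates of the dominant terms (exponentials ≫ polynomials ≫ logarithms), or apply L'Hôpital's rule; the quotient → 0.
Adding the constant: 0 + 2 = 2. Limit = 2.

Final answer: 2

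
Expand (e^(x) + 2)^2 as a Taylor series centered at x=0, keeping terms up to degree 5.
3·x^5/10 + 5·x^4/6 + 2·x^3 + 4·x^2 + 6·x + 9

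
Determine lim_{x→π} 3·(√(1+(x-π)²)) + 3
Direct substitution at x = π gives 6.

Final answer: 6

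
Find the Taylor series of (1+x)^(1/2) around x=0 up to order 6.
-21·x^6/1024 + 7·x^5/256 - 5·x^4/128 + x^3/16 - x^2/8 + x/2 + 1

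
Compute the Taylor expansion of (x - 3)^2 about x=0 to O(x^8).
x^2 - 6·x + 9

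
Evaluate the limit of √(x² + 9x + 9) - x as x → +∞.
This is an ∞ − ∞ indeterminate form.
Multiply and divide by the conjugate √(x²+9x + 9) + x; the x² terms cancel, leaving (9x + 9)/(√(x²+9x + 9)+x) → 9/2.
Limit = 9/2.

Final answer: 9/2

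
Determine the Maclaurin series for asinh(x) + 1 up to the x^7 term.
-5·x^7/112 + 3·x^5/40 - x^3/6 + x + 1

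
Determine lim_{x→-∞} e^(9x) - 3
Evaluate the dominant behaviour as x → -∞; each term tends to a finite value or vanishes.
Limit = -3.

Final answer: -3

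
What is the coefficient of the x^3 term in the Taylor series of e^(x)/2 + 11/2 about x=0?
Expand to order 3: e^(x)/2 + 11/2 = x^3/12 + x^2/4 + x/2 + 6 + O(x^4).
The coefficient of x^3 is 1/12.

Final answer: 1/12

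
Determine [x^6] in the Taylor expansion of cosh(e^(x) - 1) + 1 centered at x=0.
Expand to order 6: cosh(e^(x) - 1) + 1 = 97·x^6/720 + 5·x^5/24 + x^4/3 + x^3/2 + x^2/2 + 2 + O(x^7).
The coefficient of x^6 is 97/720.

Final answer: 97/720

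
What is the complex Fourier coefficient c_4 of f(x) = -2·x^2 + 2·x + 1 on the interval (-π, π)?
Compute the real Fourier coefficients first: a_4 = -1/2, b_4 = -1.
Then c_4 = (a_4 − i·b_4)/2 = -1/4 + i/2.

Final answer: -1/4 + i/2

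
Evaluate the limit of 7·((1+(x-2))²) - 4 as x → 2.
Direct substitution at x = 2 gives 3.

Final answer: 3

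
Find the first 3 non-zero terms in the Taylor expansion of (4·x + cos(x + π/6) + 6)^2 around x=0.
x^2·(√(3)/2 + 6)^2·(-√(3)/(2·(√(3)/2 + 6)) + 49/(4·(√(3)/2 + 6)^2)) + x·(7·√(3)/2 + 42) + (√(3)/2 + 6)^2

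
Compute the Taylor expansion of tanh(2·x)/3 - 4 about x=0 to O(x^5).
-8·x^3/9 + 2·x/3 - 4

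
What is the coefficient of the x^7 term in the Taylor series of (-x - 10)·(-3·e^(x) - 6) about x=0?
Expand to order 7: (-x - 10)·(-3·e^(x) - 6) = 17·x^7/1680 + x^6/15 + 3·x^5/8 + 7·x^4/4 + 13·x^3/2 + 18·x^2 + 39·x + 90 + O(x^8).
The coefficient of x^7 is 17/1680.

Final answer: 17/1680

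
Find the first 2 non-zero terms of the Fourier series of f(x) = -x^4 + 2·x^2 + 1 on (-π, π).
(-56 + 8·π^2)·cos(x) - π^4/5 + 1 + 2·π^2/3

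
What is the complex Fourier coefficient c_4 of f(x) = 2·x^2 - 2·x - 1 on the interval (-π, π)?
Compute the real Fourier coefficients first: a_4 = 1/2, b_4 = 1.
Then c_4 = (a_4 − i·b_4)/2 = 1/4 - i/2.

Final answer: 1/4 - i/2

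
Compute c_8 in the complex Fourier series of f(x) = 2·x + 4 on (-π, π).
Compute the real Fourier coefficients first: a_8 = 0, b_8 = -1/2.
Then c_8 = (a_8 − i·b_8)/2 = i/4.

Final answer: i/4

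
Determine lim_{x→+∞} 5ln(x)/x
This is an ∞/∞ indeterminate form as x → +∞.
The polynomial denominator x dominates the logarithmic numerator (any positive power of x ≫ ln(x) as x → ∞), so the quotient → 0.
Limit = 0.

Final answer: 0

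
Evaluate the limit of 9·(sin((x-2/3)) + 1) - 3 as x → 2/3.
Direct substitution at x = 2/3 gives 6.

Final answer: 6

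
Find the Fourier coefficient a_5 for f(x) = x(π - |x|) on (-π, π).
a_5 = (1/π) ∫_{-π}^{π} f(x)·cos(5x) dx.
Evaluate the integral (use parity and integration by parts as needed): a_5 = 0.

Final answer: 0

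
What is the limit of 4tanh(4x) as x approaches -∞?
Evaluate the dominant behaviour as x → -∞; each term tends to a finite value or vanishes.
Limit = -4.

Final answer: -4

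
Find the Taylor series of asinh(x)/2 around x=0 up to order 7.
-5·x^7/224 + 3·x^5/80 - x^3/12 + x/2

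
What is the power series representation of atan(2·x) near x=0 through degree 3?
-8·x^3/3 + 2·x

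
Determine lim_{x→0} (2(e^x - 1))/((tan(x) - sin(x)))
Both numerator and denominator → 0 as x → 0; this is a 0/0 indeterminate form.
Expand each to leading order near x = 0: numerator ~ 2·x, denominator ~ x^3/2.
The limit of the ratio is ∞.

Final answer: ∞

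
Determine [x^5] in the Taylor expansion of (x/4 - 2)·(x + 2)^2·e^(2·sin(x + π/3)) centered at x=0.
Expand to order 5: (x/4 - 2)·(x + 2)^2·e^(2·sin(x + π/3)) = x^5·(-491·e^(√(3))/120 + 3·√(3)·e^(√(3))/2) + x^4·(-9·e^(√(3))/4 + 17·√(3)·e^(√(3))/3) + x^3·(-17·e^(√(3))/4 + 15·√(3)·e^(√(3))/2) + x^2·(-12·e^(√(3)) + 4·√(3)·e^(√(3))) - 15·x·e^(√(3)) - 8·e^(√(3)) + O(x^6).
The coefficient of x^5 is -491·e^(√(3))/120 + 3·√(3)·e^(√(3))/2.

Final answer: -491·e^(√(3))/120 + 3·√(3)·e^(√(3))/2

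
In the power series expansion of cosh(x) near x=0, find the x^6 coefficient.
Expand to order 6: cosh(x) = x^6/720 + x^4/24 + x^2/2 + 1 + O(x^7).
The coefficient of x^6 is 1/720.

Final answer: 1/720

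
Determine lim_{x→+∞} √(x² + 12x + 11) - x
This is an ∞ − ∞ indeterminate form.
Multiply and divide by the conjugate √(x²+12x + 11) + x; the x² terms cancel, leaving (12x + 11)/(√(x²+12x + 11)+x) → 12/2 = 6.
Limit = 6.

Final answer: 6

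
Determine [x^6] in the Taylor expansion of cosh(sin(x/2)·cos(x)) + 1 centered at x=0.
Expand to order 6: cosh(sin(x/2)·cos(x)) + 1 = 719·x^6/15360 - 17·x^4/128 + x^2/8 + 2 + O(x^7).
The coefficient of x^6 is 719/15360.

Final answer: 719/15360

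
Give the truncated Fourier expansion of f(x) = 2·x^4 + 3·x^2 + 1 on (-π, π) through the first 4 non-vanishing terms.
(84 - 16·π^2)·cos(x) + (-3 + 4·π^2)·cos(2·x) + (-16·π^2/9 - 4/27)·cos(3·x) + 1 + π^2 + 2·π^4/5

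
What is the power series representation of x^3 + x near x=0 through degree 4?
x^3 + x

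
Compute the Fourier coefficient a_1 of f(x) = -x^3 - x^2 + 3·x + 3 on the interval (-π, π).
a_1 = (1/π) ∫_{-π}^{π} f(x)·cos(1x) dx.
Evaluate the integral (use parity and integration by parts as needed): a_1 = 4.

Final answer: 4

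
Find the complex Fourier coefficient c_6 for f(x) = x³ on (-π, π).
Compute the real Fourier coefficients first: a_6 = 0, b_6 = 1/18 - π^2/3.
Then c_6 = (a_6 − i·b_6)/2 = -i/36 + i·π^2/6.

Final answer: -i/36 + i·π^2/6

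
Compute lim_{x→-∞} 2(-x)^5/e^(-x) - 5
The quotient is an ∞/∞ indeterminate form as x → -∞.
Compare growth rates of the dominant terms (exponentials ≫ polynomials ≫ logarithms), or apply L'Hôpital's rule; the quotient → 0.
Adding the constant: 0 - 5 = -5. Limit = -5.

Final answer: -5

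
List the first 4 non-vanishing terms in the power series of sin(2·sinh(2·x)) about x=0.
304·x^7/45 - 184·x^5/15 - 8·x^3 + 4·x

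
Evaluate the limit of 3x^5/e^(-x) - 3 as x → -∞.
The quotient is an ∞/∞ indeterminate form as x → -∞.
Compare growth rates of the dominant terms (exponentials ≫ polynomials ≫ logarithms), or apply L'Hôpital's rule; the quotient → 0.
Adding the constant: 0 - 3 = -3. Limit = -3.

Final answer: -3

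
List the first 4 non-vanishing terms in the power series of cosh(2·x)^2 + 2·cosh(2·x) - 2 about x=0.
136·x^6/45 + 20·x^4/3 + 8·x^2 + 1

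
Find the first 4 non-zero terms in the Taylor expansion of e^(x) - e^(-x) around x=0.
x^7/2520 + x^5/60 + x^3/3 + 2·x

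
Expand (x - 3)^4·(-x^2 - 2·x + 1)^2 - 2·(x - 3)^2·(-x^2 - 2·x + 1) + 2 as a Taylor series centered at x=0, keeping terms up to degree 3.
-128·x^3 + 640·x^2 - 384·x + 65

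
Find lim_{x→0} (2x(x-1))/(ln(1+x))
Both numerator and denominator → 0 as x → 0; this is a 0/0 indeterminate form.
Expand each to leading order near x = 0: numerator ~ -2·x, denominator ~ x.
The limit of the ratio is -2.

Final answer: -2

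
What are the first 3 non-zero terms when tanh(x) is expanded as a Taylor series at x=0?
2·x^5/15 - x^3/3 + x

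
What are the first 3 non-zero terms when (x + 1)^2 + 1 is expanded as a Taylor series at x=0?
x^2 + 2·x + 2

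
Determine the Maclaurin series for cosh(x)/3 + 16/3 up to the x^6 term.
x^6/2160 + x^4/72 + x^2/6 + 17/3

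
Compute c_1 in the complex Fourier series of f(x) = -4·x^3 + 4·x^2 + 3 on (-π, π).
Compute the real Fourier coefficients first: a_1 = -16, b_1 = 48 - 8·π^2.
Then c_1 = (a_1 − i·b_1)/2 = -8 - 24·i + 4·i·π^2.

Final answer: -8 - 24·i + 4·i·π^2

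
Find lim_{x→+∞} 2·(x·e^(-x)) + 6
Evaluate the dominant behaviour as x → +∞; each term tends to a finite value or vanishes.
Limit = 6.

Final answer: 6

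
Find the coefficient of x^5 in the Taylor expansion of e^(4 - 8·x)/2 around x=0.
Expand to order 5: e^(4 - 8·x)/2 = -2048·x^5·e^(4)/15 + 256·x^4·e^(4)/3 - 128·x^3·e^(4)/3 + 16·x^2·e^(4) - 4·x·e^(4) + e^(4)/2 + O(x^6).
The coefficient of x^5 is -2048·e^(4)/15.

Final answer: -2048·e^(4)/15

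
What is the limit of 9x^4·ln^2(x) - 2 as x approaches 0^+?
The product is a 0·∞ indeterminate form at x → 0⁺.
Rewrite the product as 9·ln^2(x) / x^(-4) and apply L'Hôpital, or use the standard hierarchy x^(-4) ≫ |ln x|^2 as x → 0⁺.
The indeterminate product → 0, so the limit = -2.

Final answer: -2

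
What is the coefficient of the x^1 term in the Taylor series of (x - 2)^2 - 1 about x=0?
Expand to order 1: (x - 2)^2 - 1 = 3 - 4·x + O(x^2).
The coefficient of x^1 is -4.

Final answer: -4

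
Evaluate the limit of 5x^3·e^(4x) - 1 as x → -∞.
The product is a 0·∞ indeterminate form at x → -∞.
Rewrite the product as 5x^3 / e^(-4x) (an ∞/∞ form) and apply L'Hôpital, or use the standard hierarchy e^(4|x|) ≫ |x^3| as x → -∞.
The indeterminate product → 0, so the limit = -1.

Final answer: -1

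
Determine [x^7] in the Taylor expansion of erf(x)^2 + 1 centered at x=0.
Expand to order 7: erf(x)^2 + 1 = 56·x^6/(45·π) - 8·x^4/(3·π) + 4·x^2/π + 1 + O(x^8).
The coefficient of x^7 is 0.

Final answer: 0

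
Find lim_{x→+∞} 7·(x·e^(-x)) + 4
Evaluate the dominant behaviour as x → +∞; each term tends to a finite value or vanishes.
Limit = 4.

Final answer: 4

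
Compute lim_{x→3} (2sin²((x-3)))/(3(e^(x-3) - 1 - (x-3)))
Both numerator and denominator → 0 as x → 3; this is a 0/0 indeterminate form.
Expand each to leading order near x = 3: numerator ~ 2·(x - 3)^2, denominator ~ 3·(x - 3)^2/2.
The limit of the ratio is 4/3.

Final answer: 4/3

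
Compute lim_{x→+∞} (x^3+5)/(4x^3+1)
This is an ∞/∞ indeterminate form as x → +∞.
Divide numerator and denominator by x^3 and let the lower-order terms vanish; the leading terms give 1/4.
Limit = 1/4.

Final answer: 1/4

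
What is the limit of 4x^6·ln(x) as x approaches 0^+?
This is a 0·∞ indeterminate form at x → 0⁺.
Rewrite the product as 4·ln(x) / x^(-6) and apply L'Hôpital, or use the standard hierarchy x^(-6) ≫ |ln x| as x → 0⁺.
The indeterminate product → 0, so the limit = 0.

Final answer: 0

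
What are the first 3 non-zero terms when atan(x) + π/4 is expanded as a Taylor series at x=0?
-x^3/3 + x + π/4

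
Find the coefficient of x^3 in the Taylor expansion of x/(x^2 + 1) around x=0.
Expand to order 3: x/(x^2 + 1) = -x^3 + x + O(x^4).
The coefficient of x^3 is -1.

Final answer: -1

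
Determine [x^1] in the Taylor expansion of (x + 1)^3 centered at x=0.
Expand to order 1: (x + 1)^3 = 3·x + 1 + O(x^2).
The coefficient of x^1 is 3.

Final answer: 3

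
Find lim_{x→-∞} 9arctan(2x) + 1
Evaluate the dominant behaviour as x → -∞; each term tends to a finite value or vanishes.
Limit = 1 - 9·π/2.

Final answer: 1 - 9·π/2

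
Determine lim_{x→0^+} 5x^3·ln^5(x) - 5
The product is a 0·∞ indeterminate form at x → 0⁺.
Rewrite the product as 5·ln^5(x) / x^(-3) and apply L'Hôpital, or use the standard hierarchy x^(-3) ≫ |ln x|^5 as x → 0⁺.
The indeterminate product → 0, so the limit = -5.

Final answer: -5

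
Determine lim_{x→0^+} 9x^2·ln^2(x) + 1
The product is a 0·∞ indeterminate form at x → 0⁺.
Rewrite the product as 9·ln^2(x) / x^(-2) and apply L'Hôpital, or use the standard hierarchy x^(-2) ≫ |ln x|^2 as x → 0⁺.
The indeterminate product → 0, so the limit = 1.

Final answer: 1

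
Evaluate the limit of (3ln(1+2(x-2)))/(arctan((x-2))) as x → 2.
Both numerator and denominator → 0 as x → 2; this is a 0/0 indeterminate form.
Expand each to leading order near x = 2: numerator ~ 6·(x - 2), denominator ~ (x - 2).
The limit of the ratio is 6.

Final answer: 6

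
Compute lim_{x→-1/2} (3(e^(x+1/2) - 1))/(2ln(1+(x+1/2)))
Both numerator and denominator → 0 as x → -1/2; this is a 0/0 indeterminate form.
Expand each to leading order near x = -1/2: numerator ~ 3·(x + 1/2), denominator ~ 2·(x + 1/2).
The limit of the ratio is 3/2.

Final answer: 3/2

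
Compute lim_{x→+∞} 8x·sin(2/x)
As x → +∞: let u = 2/x → 0⁺; then 8·x·sin(2/x) = 8·2·sin(u)/u → 8·2·1 = 16.
Limit = 16.

Final answer: 16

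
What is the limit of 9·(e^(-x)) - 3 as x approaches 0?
Direct substitution at x = 0 gives 6.

Final answer: 6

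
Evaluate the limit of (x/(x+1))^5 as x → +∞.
As x → +∞: x/(x+1) = 1/(1 + 1/x) → 1, and the 5th power of a limit-1 base also → 1.
Limit = 1.

Final answer: 1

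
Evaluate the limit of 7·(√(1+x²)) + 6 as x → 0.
Direct substitution at x = 0 gives 13.

Final answer: 13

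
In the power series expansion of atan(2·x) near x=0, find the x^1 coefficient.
Expand to order 1: atan(2·x) = 2·x + O(x^2).
The coefficient of x^1 is 2.

Final answer: 2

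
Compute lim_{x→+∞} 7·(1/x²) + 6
Evaluate the dominant behaviour as x → +∞; each term tends to a finite value or vanishes.
Limit = 6.

Final answer: 6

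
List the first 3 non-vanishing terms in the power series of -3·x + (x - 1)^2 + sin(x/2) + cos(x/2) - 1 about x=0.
7·x^2/8 - 9·x/2 + 1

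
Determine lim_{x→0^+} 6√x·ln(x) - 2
The product is a 0·∞ indeterminate form at x → 0⁺.
Rewrite the product as 6·ln(x) / x^(-1/2) and apply L'Hôpital, or use the standard hierarchy x^(-1/2) ≫ |ln x| as x → 0⁺.
The indeterminate product → 0, so the limit = -2.

Final answer: -2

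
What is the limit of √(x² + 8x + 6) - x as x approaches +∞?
This is an ∞ − ∞ indeterminate form.
Multiply and divide by the conjugate √(x²+8x + 6) + x; the x² terms cancel, leaving (8x + 6)/(√(x²+8x + 6)+x) → 8/2 = 4.
Limit = 4.

Final answer: 4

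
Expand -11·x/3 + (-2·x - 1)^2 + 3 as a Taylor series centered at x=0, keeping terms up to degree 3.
4·x^2 + x/3 + 4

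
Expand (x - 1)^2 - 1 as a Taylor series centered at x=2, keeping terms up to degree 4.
2·(x - 2) + (x - 2)^2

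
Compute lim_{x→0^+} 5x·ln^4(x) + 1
The product is a 0·∞ indeterminate form at x → 0⁺.
Rewrite the product as 5·ln^4(x) / x^(-1) and apply L'Hôpital, or use the standard hierarchy x^(-1) ≫ |ln x|^4 as x → 0⁺.
The indeterminate product → 0, so the limit = 1.

Final answer: 1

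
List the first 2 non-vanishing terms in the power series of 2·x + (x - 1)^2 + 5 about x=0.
x^2 + 6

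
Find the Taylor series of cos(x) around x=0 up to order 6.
-x^6/720 + x^4/24 - x^2/2 + 1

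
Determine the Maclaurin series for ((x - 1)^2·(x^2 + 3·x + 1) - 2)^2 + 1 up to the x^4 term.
16·x^4 - 10·x^3 + 9·x^2 - 2·x + 2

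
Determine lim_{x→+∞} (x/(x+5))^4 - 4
As x → +∞: x/(x+5) = 1/(1 + 5/x) → 1, and the 4th power of a limit-1 base also → 1; with the additive constant, 1 - 4 = -3.
Limit = -3.

Final answer: -3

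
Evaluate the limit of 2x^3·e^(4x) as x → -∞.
This is a 0·∞ indeterminate form at x → -∞.
Rewrite the product as 2x^3 / e^(-4x) (an ∞/∞ form) and apply L'Hôpital, or use the standard hierarchy e^(4|x|) ≫ |x^3| as x → -∞.
The indeterminate product → 0, so the limit = 0.

Final answer: 0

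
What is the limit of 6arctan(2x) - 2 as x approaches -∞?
Evaluate the dominant behaviour as x → -∞; each term tends to a finite value or vanishes.
Limit = -3·π - 2.

Final answer: -3·π - 2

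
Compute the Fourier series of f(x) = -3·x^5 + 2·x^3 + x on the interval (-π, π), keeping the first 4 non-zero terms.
(-742 - 6·π^4 + 124·π^2)·sin(x) + (-17·π^2 + 49/2 + 3·π^4)·sin(2·x) + (-2·π^4 - 86/27 + 52·π^2/9)·sin(3·x) + (-23·π^2/8 + 37/64 + 3·π^4/2)·sin(4·x)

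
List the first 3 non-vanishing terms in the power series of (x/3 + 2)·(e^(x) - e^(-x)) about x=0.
2·x^3/3 + 2·x^2/3 + 4·x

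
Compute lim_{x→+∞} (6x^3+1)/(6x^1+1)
This is an ∞/∞ indeterminate form as x → +∞.
Divide numerator and denominator by x^3 and let the lower-order terms vanish; the numerator's degree 3 exceeds the denominator's degree 1, so the quotient diverges.
Limit = ∞.

Final answer: ∞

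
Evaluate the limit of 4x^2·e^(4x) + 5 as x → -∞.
The product is a 0·∞ indeterminate form at x → -∞.
Rewrite the product as 4x^2 / e^(-4x) (an ∞/∞ form) and apply L'Hôpital, or use the standard hierarchy e^(4|x|) ≫ |x^2| as x → -∞.
The indeterminate product → 0, so the limit = 5.

Final answer: 5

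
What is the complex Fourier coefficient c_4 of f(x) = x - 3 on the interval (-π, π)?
Compute the real Fourier coefficients first: a_4 = 0, b_4 = -1/2.
Then c_4 = (a_4 − i·b_4)/2 = i/4.

Final answer: i/4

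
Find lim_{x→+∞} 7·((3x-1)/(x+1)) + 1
Evaluate the dominant behaviour as x → +∞; each term tends to a finite value or vanishes.
Limit = 22.

Final answer: 22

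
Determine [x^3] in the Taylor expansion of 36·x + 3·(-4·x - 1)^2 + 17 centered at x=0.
Expand to order 3: 36·x + 3·(-4·x - 1)^2 + 17 = 48·x^2 + 60·x + 20 + O(x^4).
The coefficient of x^3 is 0.

Final answer: 0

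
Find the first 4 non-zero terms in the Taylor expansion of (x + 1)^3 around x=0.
x^3 + 3·x^2 + 3·x + 1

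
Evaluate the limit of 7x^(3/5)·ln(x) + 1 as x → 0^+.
The product is a 0·∞ indeterminate form at x → 0⁺.
Rewrite the product as 7·ln(x) / x^(-3/5) and apply L'Hôpital, or use the standard hierarchy x^(-3/5) ≫ |ln x| as x → 0⁺.
The indeterminate product → 0, so the limit = 1.

Final answer: 1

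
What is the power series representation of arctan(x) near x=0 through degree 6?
x^5/5 - x^3/3 + x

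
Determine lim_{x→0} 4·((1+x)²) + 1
Direct substitution at x = 0 gives 5.

Final answer: 5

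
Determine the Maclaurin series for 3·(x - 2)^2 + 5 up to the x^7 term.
3·x^2 - 12·x + 17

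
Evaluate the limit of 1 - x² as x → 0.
Direct substitution at x = 0 gives 1.

Final answer: 1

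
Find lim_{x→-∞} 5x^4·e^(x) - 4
The product is a 0·∞ indeterminate form at x → -∞.
Rewrite the product as 5x^4 / e^(-x) (an ∞/∞ form) and apply L'Hôpital, or use the standard hierarchy e^(|x|) ≫ |x^4| as x → -∞.
The indeterminate product → 0, so the limit = -4.

Final answer: -4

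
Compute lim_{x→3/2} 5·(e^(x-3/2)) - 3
Direct substitution at x = 3/2 gives 2.

Final answer: 2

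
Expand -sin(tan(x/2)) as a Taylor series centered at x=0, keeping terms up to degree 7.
55·x^7/129024 + x^5/1280 - x^3/48 - x/2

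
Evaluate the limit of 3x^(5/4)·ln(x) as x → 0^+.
This is a 0·∞ indeterminate form at x → 0⁺.
Rewrite the product as 3·ln(x) / x^(-5/4) and apply L'Hôpital, or use the standard hierarchy x^(-5/4) ≫ |ln x| as x → 0⁺.
The indeterminate product → 0, so the limit = 0.

Final answer: 0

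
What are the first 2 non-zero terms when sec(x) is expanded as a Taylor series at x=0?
x^2/2 + 1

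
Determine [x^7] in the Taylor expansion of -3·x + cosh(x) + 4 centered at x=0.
Expand to order 7: -3·x + cosh(x) + 4 = x^6/720 + x^4/24 + x^2/2 - 3·x + 5 + O(x^8).
The coefficient of x^7 is 0.

Final answer: 0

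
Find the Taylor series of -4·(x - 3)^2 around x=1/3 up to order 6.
-256/9 + 64·(x - 1/3)/3 - 4·(x - 1/3)^2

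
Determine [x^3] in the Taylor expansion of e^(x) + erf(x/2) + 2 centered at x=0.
Expand to order 3: e^(x) + erf(x/2) + 2 = x^3·(1/6 - 1/(12·√(π))) + x^2/2 + x·(1/√(π) + 1) + 3 + O(x^4).
The coefficient of x^3 is 1/6 - 1/(12·√(π)).

Final answer: 1/6 - 1/(12·√(π))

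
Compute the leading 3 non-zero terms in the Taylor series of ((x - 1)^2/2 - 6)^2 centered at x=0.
-9·x^2/2 + 11·x + 121/4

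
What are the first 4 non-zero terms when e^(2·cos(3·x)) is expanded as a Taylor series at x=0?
-7371·x^6·e^(2)/40 + 189·x^4·e^(2)/4 - 9·x^2·e^(2) + e^(2)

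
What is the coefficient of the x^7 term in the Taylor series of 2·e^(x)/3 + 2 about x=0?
Expand to order 7: 2·e^(x)/3 + 2 = x^7/7560 + x^6/1080 + x^5/180 + x^4/36 + x^3/9 + x^2/3 + 2·x/3 + 8/3 + O(x^8).
The coefficient of x^7 is 1/7560.

Final answer: 1/7560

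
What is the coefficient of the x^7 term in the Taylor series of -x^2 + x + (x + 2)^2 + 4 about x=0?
Expand to order 7: -x^2 + x + (x + 2)^2 + 4 = 5·x + 8 + O(x^8).
The coefficient of x^7 is 0.

Final answer: 0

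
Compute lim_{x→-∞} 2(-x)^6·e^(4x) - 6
The product is a 0·∞ indeterminate form at x → -∞.
Rewrite the product as 2(-x)^6 / e^(-4x) (an ∞/∞ form) and apply L'Hôpital, or use the standard hierarchy e^(4|x|) ≫ |(-x)^6| as x → -∞.
The indeterminate product → 0, so the limit = -6.

Final answer: -6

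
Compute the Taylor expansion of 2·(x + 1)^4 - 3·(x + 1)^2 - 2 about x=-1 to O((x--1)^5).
-2 - 3·(x + 1)^2 + 2·(x + 1)^4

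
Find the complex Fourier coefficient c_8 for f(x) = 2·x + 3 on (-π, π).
Compute the real Fourier coefficients first: a_8 = 0, b_8 = -1/2.
Then c_8 = (a_8 − i·b_8)/2 = i/4.

Final answer: i/4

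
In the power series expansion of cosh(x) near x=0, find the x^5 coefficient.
Expand to order 5: cosh(x) = x^4/24 + x^2/2 + 1 + O(x^6).
The coefficient of x^5 is 0.

Final answer: 0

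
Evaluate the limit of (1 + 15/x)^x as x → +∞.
As x → +∞: this is the defining limit (1 + 15/x)^x → e^15.
Limit = e^(15).

Final answer: e^(15)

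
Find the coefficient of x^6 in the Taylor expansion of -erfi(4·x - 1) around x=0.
Expand to order 6: -erfi(4·x - 1) = 53248·e·x^6/(15·√(π)) - 19456·e·x^5/(15·√(π)) + 1280·e·x^4/(3·√(π)) - 128·e·x^3/√(π) + 32·e·x^2/√(π) - 8·e·x/√(π) + erfi(1) + O(x^7).
The coefficient of x^6 is 53248·e/(15·√(π)).

Final answer: 53248·e/(15·√(π))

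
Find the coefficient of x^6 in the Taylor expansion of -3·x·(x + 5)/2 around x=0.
Expand to order 6: -3·x·(x + 5)/2 = -3·x^2/2 - 15·x/2 + O(x^7).
The coefficient of x^6 is 0.

Final answer: 0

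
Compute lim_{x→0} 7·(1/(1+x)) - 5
Direct substitution at x = 0 gives 2.

Final answer: 2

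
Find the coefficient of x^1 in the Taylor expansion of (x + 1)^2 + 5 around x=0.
Expand to order 1: (x + 1)^2 + 5 = 2·x + 6 + O(x^2).
The coefficient of x^1 is 2.

Final answer: 2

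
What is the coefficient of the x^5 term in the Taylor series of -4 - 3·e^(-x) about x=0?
Expand to order 5: -4 - 3·e^(-x) = x^5/40 - x^4/8 + x^3/2 - 3·x^2/2 + 3·x - 7 + O(x^6).
The coefficient of x^5 is 1/40.

Final answer: 1/40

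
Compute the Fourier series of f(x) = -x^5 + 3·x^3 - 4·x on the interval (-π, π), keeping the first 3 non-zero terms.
(-284 - 2·π^4 + 46·π^2)·sin(x) + (-8·π^2 + 16 + π^4)·sin(2·x) + (-2·π^4/3 - 404/81 + 94·π^2/27)·sin(3·x)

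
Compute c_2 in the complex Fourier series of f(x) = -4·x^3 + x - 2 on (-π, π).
Compute the real Fourier coefficients first: a_2 = 0, b_2 = -7 + 4·π^2.
Then c_2 = (a_2 − i·b_2)/2 = -2·i·π^2 + 7·i/2.

Final answer: -2·i·π^2 + 7·i/2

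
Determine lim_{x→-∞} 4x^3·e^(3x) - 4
The product is a 0·∞ indeterminate form at x → -∞.
Rewrite the product as 4x^3 / e^(-3x) (an ∞/∞ form) and apply L'Hôpital, or use the standard hierarchy e^(3|x|) ≫ |x^3| as x → -∞.
The indeterminate product → 0, so the limit = -4.

Final answer: -4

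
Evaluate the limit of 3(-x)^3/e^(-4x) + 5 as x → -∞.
The quotient is an ∞/∞ indeterminate form as x → -∞.
Compare growth rates of the dominant terms (exponentials ≫ polynomials ≫ logarithms), or apply L'Hôpital's rule; the quotient → 0.
Adding the constant: 0 + 5 = 5. Limit = 5.

Final answer: 5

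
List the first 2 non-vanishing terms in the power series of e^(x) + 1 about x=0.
x + 2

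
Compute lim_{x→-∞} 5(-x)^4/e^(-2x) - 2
The quotient is an ∞/∞ indeterminate form as x → -∞.
Compare growth rates of the dominant terms (exponentials ≫ polynomials ≫ logarithms), or apply L'Hôpital's rule; the quotient → 0.
Adding the constant: 0 - 2 = -2. Limit = -2.

Final answer: -2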